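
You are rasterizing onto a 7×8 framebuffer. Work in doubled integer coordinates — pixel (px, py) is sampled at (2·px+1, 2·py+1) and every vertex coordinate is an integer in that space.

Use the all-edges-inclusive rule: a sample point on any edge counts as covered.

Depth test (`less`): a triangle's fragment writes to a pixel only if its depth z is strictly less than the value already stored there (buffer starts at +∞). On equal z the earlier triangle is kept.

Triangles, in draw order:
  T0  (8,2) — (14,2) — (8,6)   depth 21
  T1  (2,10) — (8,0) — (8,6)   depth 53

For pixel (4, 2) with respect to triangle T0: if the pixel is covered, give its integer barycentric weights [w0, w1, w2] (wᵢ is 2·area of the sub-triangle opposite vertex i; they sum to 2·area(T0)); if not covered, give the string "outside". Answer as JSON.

T0:
  2·area = 24
  edge (8, 2)→(14, 2): d=(6,0) inclusive
  edge (14, 2)→(8, 6): d=(-6,4) inclusive
  edge (8, 6)→(8, 2): d=(0,-4) inclusive
    (4,1)@(9, 3): e=[6,14,4] → █
    (5,1)@(11, 3): e=[6,6,12] → █
    (6,1)@(13, 3): e=[6,-2,20] → ·
    (4,2)@(9, 5): e=[18,2,4] → █
    (5,2)@(11, 5): e=[18,-6,12] → ·
    (4,3)@(9, 7): e=[30,-10,4] → ·
  covered (3 px):
    · · · · · · ·
    · · · · █ █ ·
    · · · · █ · ·
    · · · · · · ·
    · · · · · · ·
    · · · · · · ·
    · · · · · · ·
    · · · · · · ·
T1:
  2·area = 36
  edge (2, 10)→(8, 0): d=(6,-10) inclusive
  edge (8, 0)→(8, 6): d=(0,6) inclusive
  edge (8, 6)→(2, 10): d=(-6,4) inclusive
    (3,1)@(7, 3): e=[8,6,22] → █
    (4,1)@(9, 3): e=[28,-6,14] → ·
    (2,2)@(5, 5): e=[0,18,18] → █  [on edge]
    (4,2)@(9, 5): e=[40,-6,2] → ·
    (2,3)@(5, 7): e=[12,18,6] → █
    (3,3)@(7, 7): e=[32,6,-2] → ·
    (1,4)@(3, 9): e=[4,30,2] → █
    (2,4)@(5, 9): e=[24,18,-6] → ·
    (1,5)@(3, 11): e=[16,30,-10] → ·
  covered (5 px):
    · · · · · · ·
    · · · █ · · ·
    · · █ █ · · ·
    · · █ · · · ·
    · █ · · · · ·
    · · · · · · ·
    · · · · · · ·
    · · · · · · ·

Answer: [2,4,18]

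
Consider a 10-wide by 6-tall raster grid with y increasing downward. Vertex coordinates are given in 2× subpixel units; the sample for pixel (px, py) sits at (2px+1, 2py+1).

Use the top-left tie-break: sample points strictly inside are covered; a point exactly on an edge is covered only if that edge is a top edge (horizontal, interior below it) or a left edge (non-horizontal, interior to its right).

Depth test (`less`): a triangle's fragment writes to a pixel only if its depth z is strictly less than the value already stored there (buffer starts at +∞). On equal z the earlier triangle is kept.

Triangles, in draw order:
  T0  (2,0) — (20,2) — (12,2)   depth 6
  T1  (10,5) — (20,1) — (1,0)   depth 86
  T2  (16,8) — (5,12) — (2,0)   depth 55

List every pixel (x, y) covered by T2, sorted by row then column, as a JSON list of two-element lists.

T0:
  2·area = 16
  edge (2, 0)→(20, 2): d=(18,2) right/bottom  bias=-1
  edge (20, 2)→(12, 2): d=(-8,0) right/bottom  bias=-1
  edge (12, 2)→(2, 0): d=(-10,-2) top-left  bias=+0
    (3,0)@(7, 1): e=[8,8,0] → #  [on edge]
    (4,0)@(9, 1): e=[4,8,4] → #
    (5,0)@(11, 1): e=[0,8,8] → ·  [on edge]
    (3,1)@(7, 3): e=[44,-8,-20] → ·
    (4,1)@(9, 3): e=[40,-8,-16] → ·
    (8,1)@(17, 3): e=[24,-8,0] → ·  [on edge]
  covered (2 px):
    · · · # # · · · · ·
    · · · · · · · · · ·
    · · · · · · · · · ·
    · · · · · · · · · ·
    · · · · · · · · · ·
    · · · · · · · · · ·
T1:
  2·area = 86  (B↔C swapped to make it positive)
  edge (10, 5)→(1, 0): d=(-9,-5) top-left  bias=+0
  edge (1, 0)→(20, 1): d=(19,1) right/bottom  bias=-1
  edge (20, 1)→(10, 5): d=(-10,4) right/bottom  bias=-1
    (1,0)@(3, 1): e=[1,17,68] → #
    (2,0)@(5, 1): e=[11,15,60] → #
    (3,0)@(7, 1): e=[21,13,52] → #
    (4,0)@(9, 1): e=[31,11,44] → #
    (5,0)@(11, 1): e=[41,9,36] → #
    (6,0)@(13, 1): e=[51,7,28] → #
    (7,0)@(15, 1): e=[61,5,20] → #
    (8,0)@(17, 1): e=[71,3,12] → #
    (9,0)@(19, 1): e=[81,1,4] → #
    (1,1)@(3, 3): e=[-17,55,48] → ·
    (2,1)@(5, 3): e=[-7,53,40] → ·
    (3,1)@(7, 3): e=[3,51,32] → #
    (7,1)@(15, 3): e=[43,43,0] → ·  [on edge]
    (2,3)@(5, 7): e=[-43,129,0] → ·  [on edge]
  covered (13 px):
    · # # # # # # # # #
    · · · # # # # · · ·
    · · · · · · · · · ·
    · · · · · · · · · ·
    · · · · · · · · · ·
    · · · · · · · · · ·
T2:
  2·area = 144
  edge (16, 8)→(5, 12): d=(-11,4) right/bottom  bias=-1
  edge (5, 12)→(2, 0): d=(-3,-12) top-left  bias=+0
  edge (2, 0)→(16, 8): d=(14,8) right/bottom  bias=-1
    (1,0)@(3, 1): e=[129,9,6] → #
    (2,0)@(5, 1): e=[121,33,-10] → ·
    (1,1)@(3, 3): e=[107,3,34] → #
    (2,1)@(5, 3): e=[99,27,18] → #
    (3,1)@(7, 3): e=[91,51,2] → #
    (4,1)@(9, 3): e=[83,75,-14] → ·
    (1,2)@(3, 5): e=[85,-3,62] → ·
    (2,2)@(5, 5): e=[77,21,46] → #
    (4,2)@(9, 5): e=[61,69,14] → #
    (5,2)@(11, 5): e=[53,93,-2] → ·
    (2,3)@(5, 7): e=[55,15,74] → #
    (5,3)@(11, 7): e=[31,87,26] → #
  covered (19 px):
    · # · · · · · · · ·
    · # # # · · · · · ·
    · · # # # · · · · ·
    · · # # # # # · · ·
    · · # # # # # · · ·
    · · # # · · · · · ·

Result: [[1,0],[1,1],[2,1],[3,1],[2,2],[3,2],[4,2],[2,3],[3,3],[4,3],[5,3],[6,3],[2,4],[3,4],[4,4],[5,4],[6,4],[2,5],[3,5]]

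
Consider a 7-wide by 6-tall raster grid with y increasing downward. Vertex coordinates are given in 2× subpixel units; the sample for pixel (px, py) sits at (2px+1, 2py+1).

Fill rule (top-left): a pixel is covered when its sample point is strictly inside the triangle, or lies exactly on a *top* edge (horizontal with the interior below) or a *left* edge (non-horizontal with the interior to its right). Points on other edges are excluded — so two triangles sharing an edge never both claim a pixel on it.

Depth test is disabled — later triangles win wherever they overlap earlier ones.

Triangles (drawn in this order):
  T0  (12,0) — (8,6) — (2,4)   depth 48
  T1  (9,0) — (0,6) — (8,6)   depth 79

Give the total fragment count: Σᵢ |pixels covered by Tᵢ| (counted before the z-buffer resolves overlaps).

T0:
  2·area = 44
  edge (12, 0)→(8, 6): d=(-4,6) right/bottom  bias=-1
  edge (8, 6)→(2, 4): d=(-6,-2) top-left  bias=+0
  edge (2, 4)→(12, 0): d=(10,-4) top-left  bias=+0
    (5,0)@(11, 1): e=[2,36,6] → █
    (6,0)@(13, 1): e=[-10,40,14] → ·
    (2,1)@(5, 3): e=[30,12,2] → █
    (3,1)@(7, 3): e=[18,16,10] → █
    (4,1)@(9, 3): e=[6,20,18] → █
    (5,1)@(11, 3): e=[-6,24,26] → ·
    (2,2)@(5, 5): e=[22,0,22] → █  [on edge]
    (4,2)@(9, 5): e=[-2,8,38] → ·
    (2,3)@(5, 7): e=[14,-12,42] → ·
    (3,3)@(7, 7): e=[2,-8,50] → ·
    (5,3)@(11, 7): e=[-22,0,66] → ·  [on edge]
  covered (6 px):
    · · · · · █ ·
    · · █ █ █ · ·
    · · █ █ · · ·
    · · · · · · ·
    · · · · · · ·
    · · · · · · ·
T1:
  2·area = 48  (B↔C swapped to make it positive)
  edge (9, 0)→(8, 6): d=(-1,6) right/bottom  bias=-1
  edge (8, 6)→(0, 6): d=(-8,0) right/bottom  bias=-1
  edge (0, 6)→(9, 0): d=(9,-6) top-left  bias=+0
    (2,1)@(5, 3): e=[21,24,3] → █
    (3,1)@(7, 3): e=[9,24,15] → █
    (4,1)@(9, 3): e=[-3,24,27] → ·
    (1,2)@(3, 5): e=[31,8,9] → █
    (4,2)@(9, 5): e=[-5,8,45] → ·
    (1,3)@(3, 7): e=[29,-8,27] → ·
    (2,3)@(5, 7): e=[17,-8,39] → ·
    (3,3)@(7, 7): e=[5,-8,51] → ·
  covered (5 px):
    · · · · · · ·
    · · █ █ · · ·
    · █ █ █ · · ·
    · · · · · · ·
    · · · · · · ·
    · · · · · · ·

Answer: 11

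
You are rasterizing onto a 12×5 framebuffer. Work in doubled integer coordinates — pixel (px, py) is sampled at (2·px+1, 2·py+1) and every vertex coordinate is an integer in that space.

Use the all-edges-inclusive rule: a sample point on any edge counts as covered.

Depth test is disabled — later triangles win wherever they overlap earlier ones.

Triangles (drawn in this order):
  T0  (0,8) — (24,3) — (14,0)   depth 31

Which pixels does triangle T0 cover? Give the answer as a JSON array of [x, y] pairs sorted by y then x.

T0:
  2·area = 122  (B↔C swapped to make it positive)
  edge (0, 8)→(14, 0): d=(14,-8) inclusive
  edge (14, 0)→(24, 3): d=(10,3) inclusive
  edge (24, 3)→(0, 8): d=(-24,5) inclusive
    (6,0)@(13, 1): e=[6,13,103] → █
    (7,0)@(15, 1): e=[22,7,93] → █
    (8,0)@(17, 1): e=[38,1,83] → █
    (9,0)@(19, 1): e=[54,-5,73] → ·
    (4,1)@(9, 3): e=[2,45,75] → █
    (5,1)@(11, 3): e=[18,39,65] → █
    (9,1)@(19, 3): e=[82,15,25] → █
    (10,1)@(21, 3): e=[98,9,15] → █
    (11,1)@(23, 3): e=[114,3,5] → █
    (3,2)@(7, 5): e=[14,71,37] → █
    (7,2)@(15, 5): e=[78,47,-3] → ·
    (8,2)@(17, 5): e=[94,41,-13] → ·
  covered (16 px):
    · · · · · · █ █ █ · · ·
    · · · · █ █ █ █ █ █ █ █
    · · · █ █ █ █ · · · · ·
    · █ · · · · · · · · · ·
    · · · · · · · · · · · ·

Answer: [[6,0],[7,0],[8,0],[4,1],[5,1],[6,1],[7,1],[8,1],[9,1],[10,1],[11,1],[3,2],[4,2],[5,2],[6,2],[1,3]]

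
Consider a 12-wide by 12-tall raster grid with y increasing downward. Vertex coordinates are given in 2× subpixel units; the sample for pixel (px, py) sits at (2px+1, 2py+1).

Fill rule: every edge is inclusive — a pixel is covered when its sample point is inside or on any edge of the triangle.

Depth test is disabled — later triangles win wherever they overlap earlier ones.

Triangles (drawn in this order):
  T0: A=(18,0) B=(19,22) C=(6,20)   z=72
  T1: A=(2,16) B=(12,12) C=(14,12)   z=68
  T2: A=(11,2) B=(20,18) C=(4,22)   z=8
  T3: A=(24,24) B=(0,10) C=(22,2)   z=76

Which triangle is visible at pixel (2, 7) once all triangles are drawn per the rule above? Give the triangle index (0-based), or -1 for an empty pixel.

T0:
  2·area = 284
  edge (18, 0)→(19, 22): d=(1,22) inclusive
  edge (19, 22)→(6, 20): d=(-13,-2) inclusive
  edge (6, 20)→(18, 0): d=(12,-20) inclusive
    (8,1)@(17, 3): e=[25,243,16] → █
    (9,1)@(19, 3): e=[-19,247,56] → ·
    (7,2)@(15, 5): e=[71,213,0] → █  [on edge]
    (9,2)@(19, 5): e=[-17,221,80] → ·
    (7,3)@(15, 7): e=[73,187,24] → █
    (9,3)@(19, 7): e=[-15,195,104] → ·
    (6,4)@(13, 9): e=[119,157,8] → █
    (9,4)@(19, 9): e=[-13,169,128] → ·
    (6,5)@(13, 11): e=[121,131,32] → █
    (9,5)@(19, 11): e=[-11,143,152] → ·
    (5,6)@(11, 13): e=[167,101,16] → █
    (9,6)@(19, 13): e=[-9,117,176] → ·
    (4,7)@(9, 15): e=[213,71,0] → █  [on edge]
  covered (34 px):
    · · · · · · · · · · · ·
    · · · · · · · · █ · · ·
    · · · · · · · █ █ · · ·
    · · · · · · · █ █ · · ·
    · · · · · · █ █ █ · · ·
    · · · · · · █ █ █ · · ·
    · · · · · █ █ █ █ · · ·
    · · · · █ █ █ █ █ · · ·
    · · · · █ █ █ █ █ · · ·
    · · · █ █ █ █ █ █ · · ·
    · · · · · · █ █ █ · · ·
    · · · · · · · · · · · ·
T1:
  2·area = 8
  edge (2, 16)→(12, 12): d=(10,-4) inclusive
  edge (12, 12)→(14, 12): d=(2,0) inclusive
  edge (14, 12)→(2, 16): d=(-12,4) inclusive
    (11,4)@(23, 9): e=[14,-6,0] → ·  [on edge]
    (8,5)@(17, 11): e=[10,-2,0] → ·  [on edge]
    (5,6)@(11, 13): e=[6,2,0] → █  [on edge]
    (6,6)@(13, 13): e=[14,2,-8] → ·
    (2,7)@(5, 15): e=[2,6,0] → █  [on edge]
    (3,7)@(7, 15): e=[10,6,-8] → ·
    (5,7)@(11, 15): e=[26,6,-24] → ·
    (2,8)@(5, 17): e=[22,10,-24] → ·
  covered (2 px):
    · · · · · · · · · · · ·
    · · · · · · · · · · · ·
    · · · · · · · · · · · ·
    · · · · · · · · · · · ·
    · · · · · · · · · · · ·
    · · · · · · · · · · · ·
    · · · · · █ · · · · · ·
    · · █ · · · · · · · · ·
    · · · · · · · · · · · ·
    · · · · · · · · · · · ·
    · · · · · · · · · · · ·
    · · · · · · · · · · · ·
T2:
  2·area = 292
  edge (11, 2)→(20, 18): d=(9,16) inclusive
  edge (20, 18)→(4, 22): d=(-16,4) inclusive
  edge (4, 22)→(11, 2): d=(7,-20) inclusive
    (5,1)@(11, 3): e=[9,276,7] → █
    (6,1)@(13, 3): e=[-23,268,47] → ·
    (5,2)@(11, 5): e=[27,244,21] → █
    (6,2)@(13, 5): e=[-5,236,61] → ·
    (5,3)@(11, 7): e=[45,212,35] → █
    (6,3)@(13, 7): e=[13,204,75] → █
    (7,3)@(15, 7): e=[-19,196,115] → ·
    (4,4)@(9, 9): e=[95,188,9] → █
    (7,4)@(15, 9): e=[-1,164,129] → ·
    (4,5)@(9, 11): e=[113,156,23] → █
    (7,5)@(15, 11): e=[17,132,143] → █
    (8,5)@(17, 11): e=[-15,124,183] → ·
  covered (36 px):
    · · · · · · · · · · · ·
    · · · · · █ · · · · · ·
    · · · · · █ · · · · · ·
    · · · · · █ █ · · · · ·
    · · · · █ █ █ · · · · ·
    · · · · █ █ █ █ · · · ·
    · · · · █ █ █ █ █ · · ·
    · · · █ █ █ █ █ █ · · ·
    · · · █ █ █ █ █ █ █ · ·
    · · · █ █ █ █ █ · · · ·
    · · █ █ · · · · · · · ·
    · · · · · · · · · · · ·
T3:
  2·area = 500
  edge (24, 24)→(0, 10): d=(-24,-14) inclusive
  edge (0, 10)→(22, 2): d=(22,-8) inclusive
  edge (22, 2)→(24, 24): d=(2,22) inclusive
    (10,1)@(21, 3): e=[462,14,24] → █
    (11,1)@(23, 3): e=[490,30,-20] → ·
    (7,2)@(15, 5): e=[330,10,160] → █
    (8,2)@(17, 5): e=[358,26,116] → █
    (9,2)@(19, 5): e=[386,42,72] → █
    (11,2)@(23, 5): e=[442,74,-16] → ·
    (4,3)@(9, 7): e=[198,6,296] → █
    (5,3)@(11, 7): e=[226,22,252] → █
    (6,3)@(13, 7): e=[254,38,208] → █
    (11,3)@(23, 7): e=[394,118,-12] → ·
    (1,4)@(3, 9): e=[66,2,432] → █
    (2,4)@(5, 9): e=[94,18,388] → █
    (11,6)@(23, 13): e=[250,250,0] → █  [on edge]
  covered (63 px):
    · · · · · · · · · · · ·
    · · · · · · · · · · █ ·
    · · · · · · · █ █ █ █ ·
    · · · · █ █ █ █ █ █ █ ·
    · █ █ █ █ █ █ █ █ █ █ ·
    · █ █ █ █ █ █ █ █ █ █ ·
    · · · █ █ █ █ █ █ █ █ █
    · · · · █ █ █ █ █ █ █ █
    · · · · · · █ █ █ █ █ █
    · · · · · · · · █ █ █ █
    · · · · · · · · · █ █ █
    · · · · · · · · · · · █

Z-buffer (winner per pixel, '.' = empty):
  . . . . . . . . . . . .
  . . . . . 2 . . 0 . 3 .
  . . . . . 2 . 3 3 3 3 .
  . . . . 3 3 3 3 3 3 3 .
  . 3 3 3 3 3 3 3 3 3 3 .
  . 3 3 3 3 3 3 3 3 3 3 .
  . . . 3 3 3 3 3 3 3 3 3
  . . 1 2 3 3 3 3 3 3 3 3
  . . . 2 2 2 3 3 3 3 3 3
  . . . 2 2 2 2 2 3 3 3 3
  . . 2 2 . . 0 0 0 3 3 3
  . . . . . . . . . . . 3

Final: 1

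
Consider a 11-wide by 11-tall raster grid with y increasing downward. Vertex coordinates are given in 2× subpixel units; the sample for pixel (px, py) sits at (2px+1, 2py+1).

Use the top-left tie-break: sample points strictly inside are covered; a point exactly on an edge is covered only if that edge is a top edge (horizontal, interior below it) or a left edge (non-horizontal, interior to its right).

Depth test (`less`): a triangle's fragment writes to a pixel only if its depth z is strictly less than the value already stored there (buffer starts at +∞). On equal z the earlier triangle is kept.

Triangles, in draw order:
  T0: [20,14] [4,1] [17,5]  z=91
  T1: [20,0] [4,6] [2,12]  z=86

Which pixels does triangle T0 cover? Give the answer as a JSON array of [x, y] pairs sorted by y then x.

T0:
  2·area = 105
  edge (20, 14)→(4, 1): d=(-16,-13) top-left  bias=+0
  edge (4, 1)→(17, 5): d=(13,4) right/bottom  bias=-1
  edge (17, 5)→(20, 14): d=(3,9) right/bottom  bias=-1
    (3,1)@(7, 3): e=[7,14,84] → #
    (4,1)@(9, 3): e=[33,6,66] → #
    (5,1)@(11, 3): e=[59,-2,48] → ·
    (3,2)@(7, 5): e=[-25,40,90] → ·
    (4,2)@(9, 5): e=[1,32,72] → #
    (5,2)@(11, 5): e=[27,24,54] → #
    (6,2)@(13, 5): e=[53,16,36] → #
    (7,2)@(15, 5): e=[79,8,18] → #
    (8,2)@(17, 5): e=[105,0,0] → ·  [on edge]
    (4,3)@(9, 7): e=[-31,58,78] → ·
    (5,3)@(11, 7): e=[-5,50,60] → ·
    (6,3)@(13, 7): e=[21,42,42] → #
    (9,5)@(19, 11): e=[35,70,0] → ·  [on edge]
    (10,8)@(21, 17): e=[-35,140,0] → ·  [on edge]
  covered (13 px):
    · · · · · · · · · · ·
    · · · # # · · · · · ·
    · · · · # # # # · · ·
    · · · · · · # # # · ·
    · · · · · · · # # · ·
    · · · · · · · · # · ·
    · · · · · · · · · # ·
    · · · · · · · · · · ·
    · · · · · · · · · · ·
    · · · · · · · · · · ·
    · · · · · · · · · · ·
T1:
  2·area = 84  (B↔C swapped to make it positive)
  edge (20, 0)→(2, 12): d=(-18,12) right/bottom  bias=-1
  edge (2, 12)→(4, 6): d=(2,-6) top-left  bias=+0
  edge (4, 6)→(20, 0): d=(16,-6) top-left  bias=+0
    (2,1)@(5, 3): e=[126,0,-42] → ·  [on edge]
    (6,1)@(13, 3): e=[30,48,6] → #
    (7,1)@(15, 3): e=[6,60,18] → #
    (8,1)@(17, 3): e=[-18,72,30] → ·
    (3,2)@(7, 5): e=[66,16,2] → #
    (4,2)@(9, 5): e=[42,28,14] → #
    (5,2)@(11, 5): e=[18,40,26] → #
    (6,2)@(13, 5): e=[-6,52,38] → ·
    (7,2)@(15, 5): e=[-30,64,50] → ·
    (2,3)@(5, 7): e=[54,8,22] → #
    (5,3)@(11, 7): e=[-18,44,58] → ·
    (1,4)@(3, 9): e=[42,0,42] → #  [on edge]
    (0,7)@(1, 15): e=[-42,0,126] → ·  [on edge]
  covered (11 px):
    · · · · · · · · · · ·
    · · · · · · # # · · ·
    · · · # # # · · · · ·
    · · # # # · · · · · ·
    · # # · · · · · · · ·
    · # · · · · · · · · ·
    · · · · · · · · · · ·
    · · · · · · · · · · ·
    · · · · · · · · · · ·
    · · · · · · · · · · ·
    · · · · · · · · · · ·

Answer: [[3,1],[4,1],[4,2],[5,2],[6,2],[7,2],[6,3],[7,3],[8,3],[7,4],[8,4],[8,5],[9,6]]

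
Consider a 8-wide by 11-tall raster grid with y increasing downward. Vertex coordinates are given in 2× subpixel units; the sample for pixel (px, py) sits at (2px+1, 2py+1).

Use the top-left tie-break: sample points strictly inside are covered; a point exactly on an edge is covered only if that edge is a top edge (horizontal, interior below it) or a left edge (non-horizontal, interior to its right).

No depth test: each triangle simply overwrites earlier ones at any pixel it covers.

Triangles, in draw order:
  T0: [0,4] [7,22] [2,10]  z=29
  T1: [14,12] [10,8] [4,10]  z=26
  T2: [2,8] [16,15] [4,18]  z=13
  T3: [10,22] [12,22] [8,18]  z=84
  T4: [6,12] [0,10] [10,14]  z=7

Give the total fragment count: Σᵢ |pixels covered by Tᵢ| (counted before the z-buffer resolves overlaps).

T0:
  2·area = 6
  edge (0, 4)→(7, 22): d=(7,18) right/bottom  bias=-1
  edge (7, 22)→(2, 10): d=(-5,-12) top-left  bias=+0
  edge (2, 10)→(0, 4): d=(-2,-6) top-left  bias=+0
    (0,3)@(1, 7): e=[3,3,0] → #  [on edge]
    (1,3)@(3, 7): e=[-33,27,12] → ·
    (0,4)@(1, 9): e=[17,-7,-4] → ·
    (1,6)@(3, 13): e=[9,-3,0] → ·  [on edge]
    (2,8)@(5, 17): e=[1,1,4] → #
    (3,8)@(7, 17): e=[-35,25,16] → ·
    (2,9)@(5, 19): e=[15,-9,0] → ·  [on edge]
  covered (2 px):
    · · · · · · · ·
    · · · · · · · ·
    · · · · · · · ·
    # · · · · · · ·
    · · · · · · · ·
    · · · · · · · ·
    · · · · · · · ·
    · · · · · · · ·
    · · # · · · · ·
    · · · · · · · ·
    · · · · · · · ·
T1:
  2·area = 32  (B↔C swapped to make it positive)
  edge (14, 12)→(4, 10): d=(-10,-2) top-left  bias=+0
  edge (4, 10)→(10, 8): d=(6,-2) top-left  bias=+0
  edge (10, 8)→(14, 12): d=(4,4) right/bottom  bias=-1
    (1,0)@(3, 1): e=[88,-56,0] → ·  [on edge]
    (2,1)@(5, 3): e=[72,-40,0] → ·  [on edge]
    (3,2)@(7, 5): e=[56,-24,0] → ·  [on edge]
    (4,3)@(9, 7): e=[40,-8,0] → ·  [on edge]
    (6,3)@(13, 7): e=[48,0,-16] → ·  [on edge]
    (3,4)@(7, 9): e=[16,0,16] → #  [on edge]
    (4,4)@(9, 9): e=[20,4,8] → #
    (5,4)@(11, 9): e=[24,8,0] → ·  [on edge]
    (0,5)@(1, 11): e=[-16,0,48] → ·  [on edge]
    (3,5)@(7, 11): e=[-4,12,24] → ·
    (4,5)@(9, 11): e=[0,16,16] → #  [on edge]
    (5,5)@(11, 11): e=[4,20,8] → #
    (6,5)@(13, 11): e=[8,24,0] → ·  [on edge]
    (7,6)@(15, 13): e=[-8,40,0] → ·  [on edge]
  covered (4 px):
    · · · · · · · ·
    · · · · · · · ·
    · · · · · · · ·
    · · · · · · · ·
    · · · # # · · ·
    · · · · # # · ·
    · · · · · · · ·
    · · · · · · · ·
    · · · · · · · ·
    · · · · · · · ·
    · · · · · · · ·
T2:
  2·area = 126
  edge (2, 8)→(16, 15): d=(14,7) right/bottom  bias=-1
  edge (16, 15)→(4, 18): d=(-12,3) right/bottom  bias=-1
  edge (4, 18)→(2, 8): d=(-2,-10) top-left  bias=+0
    (0,1)@(1, 3): e=[-63,189,0] → ·  [on edge]
    (1,4)@(3, 9): e=[7,111,8] → #
    (2,4)@(5, 9): e=[-7,105,28] → ·
    (1,5)@(3, 11): e=[35,87,4] → #
    (2,5)@(5, 11): e=[21,81,24] → #
    (3,5)@(7, 11): e=[7,75,44] → #
    (4,5)@(9, 11): e=[-7,69,64] → ·
    (1,6)@(3, 13): e=[63,63,0] → #  [on edge]
    (4,6)@(9, 13): e=[21,45,60] → #
    (5,6)@(11, 13): e=[7,39,80] → #
    (6,6)@(13, 13): e=[-7,33,100] → ·
    (1,7)@(3, 15): e=[91,39,-4] → ·
  covered (17 px):
    · · · · · · · ·
    · · · · · · · ·
    · · · · · · · ·
    · · · · · · · ·
    · # · · · · · ·
    · # # # · · · ·
    · # # # # # · ·
    · · # # # # # #
    · · # # · · · ·
    · · · · · · · ·
    · · · · · · · ·
T3:
  2·area = 8  (B↔C swapped to make it positive)
  edge (10, 22)→(8, 18): d=(-2,-4) top-left  bias=+0
  edge (8, 18)→(12, 22): d=(4,4) right/bottom  bias=-1
  edge (12, 22)→(10, 22): d=(-2,0) right/bottom  bias=-1
    (0,5)@(1, 11): e=[-14,0,22] → ·  [on edge]
    (1,6)@(3, 13): e=[-10,0,18] → ·  [on edge]
    (2,7)@(5, 15): e=[-6,0,14] → ·  [on edge]
    (3,8)@(7, 17): e=[-2,0,10] → ·  [on edge]
    (4,9)@(9, 19): e=[2,0,6] → ·  [on edge]
    (5,10)@(11, 21): e=[6,0,2] → ·  [on edge]
  covered (0 px):
    · · · · · · · ·
    · · · · · · · ·
    · · · · · · · ·
    · · · · · · · ·
    · · · · · · · ·
    · · · · · · · ·
    · · · · · · · ·
    · · · · · · · ·
    · · · · · · · ·
    · · · · · · · ·
    · · · · · · · ·
T4:
  2·area = 4  (B↔C swapped to make it positive)
  edge (6, 12)→(10, 14): d=(4,2) right/bottom  bias=-1
  edge (10, 14)→(0, 10): d=(-10,-4) top-left  bias=+0
  edge (0, 10)→(6, 12): d=(6,2) right/bottom  bias=-1
    (1,5)@(3, 11): e=[2,2,0] → ·  [on edge]
    (4,6)@(9, 13): e=[-2,6,0] → ·  [on edge]
    (7,7)@(15, 15): e=[-6,10,0] → ·  [on edge]
  covered (0 px):
    · · · · · · · ·
    · · · · · · · ·
    · · · · · · · ·
    · · · · · · · ·
    · · · · · · · ·
    · · · · · · · ·
    · · · · · · · ·
    · · · · · · · ·
    · · · · · · · ·
    · · · · · · · ·
    · · · · · · · ·

Final: 23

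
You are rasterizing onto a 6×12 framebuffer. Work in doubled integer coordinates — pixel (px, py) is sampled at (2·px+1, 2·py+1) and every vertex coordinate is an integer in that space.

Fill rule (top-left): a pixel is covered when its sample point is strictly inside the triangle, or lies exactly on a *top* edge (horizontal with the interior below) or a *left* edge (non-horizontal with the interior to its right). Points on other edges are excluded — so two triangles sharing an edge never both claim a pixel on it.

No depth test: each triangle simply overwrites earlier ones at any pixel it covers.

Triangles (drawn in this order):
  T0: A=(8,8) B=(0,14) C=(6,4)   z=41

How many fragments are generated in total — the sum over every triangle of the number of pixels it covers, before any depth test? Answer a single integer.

T0:
  2·area = 44
  edge (8, 8)→(0, 14): d=(-8,6) right/bottom  bias=-1
  edge (0, 14)→(6, 4): d=(6,-10) top-left  bias=+0
  edge (6, 4)→(8, 8): d=(2,4) right/bottom  bias=-1
    (2,3)@(5, 7): e=[26,8,10] → #
    (3,3)@(7, 7): e=[14,28,2] → #
    (4,3)@(9, 7): e=[2,48,-6] → ·
    (1,4)@(3, 9): e=[22,0,22] → #  [on edge]
    (3,4)@(7, 9): e=[-2,40,6] → ·
    (1,5)@(3, 11): e=[6,12,26] → #
    (2,5)@(5, 11): e=[-6,32,18] → ·
    (0,6)@(1, 13): e=[2,4,38] → #
    (1,6)@(3, 13): e=[-10,24,30] → ·
    (0,7)@(1, 15): e=[-14,16,42] → ·
  covered (6 px):
    · · · · · ·
    · · · · · ·
    · · · · · ·
    · · # # · ·
    · # # · · ·
    · # · · · ·
    # · · · · ·
    · · · · · ·
    · · · · · ·
    · · · · · ·
    · · · · · ·
    · · · · · ·

Answer: 6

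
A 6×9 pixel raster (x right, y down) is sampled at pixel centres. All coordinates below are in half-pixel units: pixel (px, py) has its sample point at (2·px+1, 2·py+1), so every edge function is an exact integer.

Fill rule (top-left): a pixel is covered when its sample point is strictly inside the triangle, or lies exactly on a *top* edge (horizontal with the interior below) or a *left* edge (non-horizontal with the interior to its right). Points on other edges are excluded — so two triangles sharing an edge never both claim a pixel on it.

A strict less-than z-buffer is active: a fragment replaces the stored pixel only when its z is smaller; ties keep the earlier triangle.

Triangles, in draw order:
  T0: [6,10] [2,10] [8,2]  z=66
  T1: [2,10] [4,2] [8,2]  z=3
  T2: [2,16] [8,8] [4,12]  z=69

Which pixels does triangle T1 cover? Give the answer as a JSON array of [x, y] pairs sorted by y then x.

T0:
  2·area = 32
  edge (6, 10)→(2, 10): d=(-4,0) right/bottom  bias=-1
  edge (2, 10)→(8, 2): d=(6,-8) top-left  bias=+0
  edge (8, 2)→(6, 10): d=(-2,8) right/bottom  bias=-1
    (3,2)@(7, 5): e=[20,10,2] → #
    (4,2)@(9, 5): e=[20,26,-14] → ·
    (2,3)@(5, 7): e=[12,6,14] → #
    (3,3)@(7, 7): e=[12,22,-2] → ·
    (1,4)@(3, 9): e=[4,2,26] → #
    (3,4)@(7, 9): e=[4,34,-6] → ·
    (1,5)@(3, 11): e=[-4,14,22] → ·
    (2,5)@(5, 11): e=[-4,30,6] → ·
  covered (4 px):
    · · · · · ·
    · · · · · ·
    · · · # · ·
    · · # · · ·
    · # # · · ·
    · · · · · ·
    · · · · · ·
    · · · · · ·
    · · · · · ·
T1:
  2·area = 32
  edge (2, 10)→(4, 2): d=(2,-8) top-left  bias=+0
  edge (4, 2)→(8, 2): d=(4,0) top-left  bias=+0
  edge (8, 2)→(2, 10): d=(-6,8) right/bottom  bias=-1
    (2,1)@(5, 3): e=[10,4,18] → #
    (3,1)@(7, 3): e=[26,4,2] → #
    (4,1)@(9, 3): e=[42,4,-14] → ·
    (2,2)@(5, 5): e=[14,12,6] → #
    (3,2)@(7, 5): e=[30,12,-10] → ·
    (1,3)@(3, 7): e=[2,20,10] → #
    (2,3)@(5, 7): e=[18,20,-6] → ·
    (1,4)@(3, 9): e=[6,28,-2] → ·
  covered (4 px):
    · · · · · ·
    · · # # · ·
    · · # · · ·
    · # · · · ·
    · · · · · ·
    · · · · · ·
    · · · · · ·
    · · · · · ·
    · · · · · ·
T2:
  2·area = 8  (B↔C swapped to make it positive)
  edge (2, 16)→(4, 12): d=(2,-4) top-left  bias=+0
  edge (4, 12)→(8, 8): d=(4,-4) top-left  bias=+0
  edge (8, 8)→(2, 16): d=(-6,8) right/bottom  bias=-1
    (5,2)@(11, 5): e=[14,0,-6] → ·  [on edge]
    (4,3)@(9, 7): e=[10,0,-2] → ·  [on edge]
    (3,4)@(7, 9): e=[6,0,2] → #  [on edge]
    (4,4)@(9, 9): e=[14,8,-14] → ·
    (2,5)@(5, 11): e=[2,0,6] → #  [on edge]
    (3,5)@(7, 11): e=[10,8,-10] → ·
    (1,6)@(3, 13): e=[-2,0,10] → ·  [on edge]
    (2,6)@(5, 13): e=[6,8,-6] → ·
    (0,7)@(1, 15): e=[-6,0,14] → ·  [on edge]
  covered (2 px):
    · · · · · ·
    · · · · · ·
    · · · · · ·
    · · · · · ·
    · · · # · ·
    · · # · · ·
    · · · · · ·
    · · · · · ·
    · · · · · ·

Result: [[2,1],[3,1],[2,2],[1,3]]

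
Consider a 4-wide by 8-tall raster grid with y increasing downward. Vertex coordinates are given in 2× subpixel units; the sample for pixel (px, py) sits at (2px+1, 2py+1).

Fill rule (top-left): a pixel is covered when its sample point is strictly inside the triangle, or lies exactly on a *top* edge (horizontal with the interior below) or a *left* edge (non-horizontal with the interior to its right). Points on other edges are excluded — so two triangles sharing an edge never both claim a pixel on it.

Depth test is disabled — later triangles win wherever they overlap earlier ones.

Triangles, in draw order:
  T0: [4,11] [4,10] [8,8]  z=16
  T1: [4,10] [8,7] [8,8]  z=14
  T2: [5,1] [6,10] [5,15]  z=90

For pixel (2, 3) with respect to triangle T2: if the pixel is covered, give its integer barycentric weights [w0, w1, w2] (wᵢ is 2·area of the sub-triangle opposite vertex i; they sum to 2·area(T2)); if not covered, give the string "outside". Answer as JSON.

T0:
  2·area = 4
  edge (4, 11)→(4, 10): d=(0,-1) top-left  bias=+0
  edge (4, 10)→(8, 8): d=(4,-2) top-left  bias=+0
  edge (8, 8)→(4, 11): d=(-4,3) right/bottom  bias=-1
  covered (0 px):
    · · · ·
    · · · ·
    · · · ·
    · · · ·
    · · · ·
    · · · ·
    · · · ·
    · · · ·
T1:
  2·area = 4
  edge (4, 10)→(8, 7): d=(4,-3) top-left  bias=+0
  edge (8, 7)→(8, 8): d=(0,1) right/bottom  bias=-1
  edge (8, 8)→(4, 10): d=(-4,2) right/bottom  bias=-1
  covered (0 px):
    · · · ·
    · · · ·
    · · · ·
    · · · ·
    · · · ·
    · · · ·
    · · · ·
    · · · ·
T2:
  2·area = 14
  edge (5, 1)→(6, 10): d=(1,9) right/bottom  bias=-1
  edge (6, 10)→(5, 15): d=(-1,5) right/bottom  bias=-1
  edge (5, 15)→(5, 1): d=(0,-14) top-left  bias=+0
    (2,0)@(5, 1): e=[0,14,0] → ·  [on edge]
    (2,1)@(5, 3): e=[2,12,0] → █  [on edge]
    (3,1)@(7, 3): e=[-16,2,28] → ·
    (2,2)@(5, 5): e=[4,10,0] → █  [on edge]
    (3,2)@(7, 5): e=[-14,0,28] → ·  [on edge]
    (2,3)@(5, 7): e=[6,8,0] → █  [on edge]
    (3,3)@(7, 7): e=[-12,-2,28] → ·
    (2,4)@(5, 9): e=[8,6,0] → █  [on edge]
    (3,4)@(7, 9): e=[-10,-4,28] → ·
    (2,5)@(5, 11): e=[10,4,0] → █  [on edge]
    (3,5)@(7, 11): e=[-8,-6,28] → ·
    (2,6)@(5, 13): e=[12,2,0] → █  [on edge]
    (2,7)@(5, 15): e=[14,0,0] → ·  [on edge]
  covered (6 px):
    · · · ·
    · · █ ·
    · · █ ·
    · · █ ·
    · · █ ·
    · · █ ·
    · · █ ·
    · · · ·

Answer: [8,0,6]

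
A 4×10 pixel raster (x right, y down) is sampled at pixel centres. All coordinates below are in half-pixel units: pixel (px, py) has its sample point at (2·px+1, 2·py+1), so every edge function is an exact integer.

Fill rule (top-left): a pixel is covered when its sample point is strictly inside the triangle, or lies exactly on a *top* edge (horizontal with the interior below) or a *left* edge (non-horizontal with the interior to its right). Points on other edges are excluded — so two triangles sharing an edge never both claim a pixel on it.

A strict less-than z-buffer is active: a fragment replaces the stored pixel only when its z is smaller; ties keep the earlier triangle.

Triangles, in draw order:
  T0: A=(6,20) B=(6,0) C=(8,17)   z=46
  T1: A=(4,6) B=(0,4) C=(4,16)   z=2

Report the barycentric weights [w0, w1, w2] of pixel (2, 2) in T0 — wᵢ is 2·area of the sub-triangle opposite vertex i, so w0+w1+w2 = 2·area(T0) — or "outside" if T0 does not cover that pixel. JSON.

T0:
  2·area = 40
  edge (6, 20)→(6, 0): d=(0,-20) top-left  bias=+0
  edge (6, 0)→(8, 17): d=(2,17) right/bottom  bias=-1
  edge (8, 17)→(6, 20): d=(-2,3) right/bottom  bias=-1
    (3,4)@(7, 9): e=[20,1,19] → X
    (3,5)@(7, 11): e=[20,5,15] → X
    (3,6)@(7, 13): e=[20,9,11] → X
    (3,7)@(7, 15): e=[20,13,7] → X
    (3,8)@(7, 17): e=[20,17,3] → X
    (3,9)@(7, 19): e=[20,21,-1] → .
  covered (5 px):
    . . . .
    . . . .
    . . . .
    . . . .
    . . . X
    . . . X
    . . . X
    . . . X
    . . . X
    . . . .
T1:
  2·area = 40  (B↔C swapped to make it positive)
  edge (4, 6)→(4, 16): d=(0,10) right/bottom  bias=-1
  edge (4, 16)→(0, 4): d=(-4,-12) top-left  bias=+0
  edge (0, 4)→(4, 6): d=(4,2) right/bottom  bias=-1
    (0,2)@(1, 5): e=[30,8,2] → X
    (1,2)@(3, 5): e=[10,32,-2] → .
    (0,3)@(1, 7): e=[30,0,10] → X  [on edge]
    (1,3)@(3, 7): e=[10,24,6] → X
    (2,3)@(5, 7): e=[-10,48,2] → .
    (0,4)@(1, 9): e=[30,-8,18] → .
    (1,4)@(3, 9): e=[10,16,14] → X
    (2,4)@(5, 9): e=[-10,40,10] → .
    (1,5)@(3, 11): e=[10,8,22] → X
    (2,5)@(5, 11): e=[-10,32,18] → .
    (1,6)@(3, 13): e=[10,0,30] → X  [on edge]
    (2,6)@(5, 13): e=[-10,24,26] → .
    (2,9)@(5, 19): e=[-10,0,50] → .  [on edge]
  covered (6 px):
    . . . .
    . . . .
    X . . .
    X X . .
    . X . .
    . X . .
    . X . .
    . . . .
    . . . .
    . . . .

Final: "outside"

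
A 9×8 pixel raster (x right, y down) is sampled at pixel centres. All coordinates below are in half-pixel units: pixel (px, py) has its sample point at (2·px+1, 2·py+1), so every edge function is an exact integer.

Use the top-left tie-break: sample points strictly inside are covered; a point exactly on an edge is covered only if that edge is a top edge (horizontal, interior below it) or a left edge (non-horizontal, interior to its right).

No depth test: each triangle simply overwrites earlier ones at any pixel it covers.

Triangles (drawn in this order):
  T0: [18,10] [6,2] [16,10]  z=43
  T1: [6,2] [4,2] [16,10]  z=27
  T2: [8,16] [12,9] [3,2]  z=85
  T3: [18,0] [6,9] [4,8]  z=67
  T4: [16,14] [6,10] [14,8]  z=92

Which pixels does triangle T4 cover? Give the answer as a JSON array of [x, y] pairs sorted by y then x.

T0:
  2·area = 16  (B↔C swapped to make it positive)
  edge (18, 10)→(16, 10): d=(-2,0) right/bottom  bias=-1
  edge (16, 10)→(6, 2): d=(-10,-8) top-left  bias=+0
  edge (6, 2)→(18, 10): d=(12,8) right/bottom  bias=-1
    (6,3)@(13, 7): e=[6,6,4] → █
    (7,3)@(15, 7): e=[6,22,-12] → ·
    (6,4)@(13, 9): e=[2,-14,28] → ·
    (7,4)@(15, 9): e=[2,2,12] → █
    (8,4)@(17, 9): e=[2,18,-4] → ·
    (7,5)@(15, 11): e=[-2,-18,36] → ·
  covered (2 px):
    · · · · · · · · ·
    · · · · · · · · ·
    · · · · · · · · ·
    · · · · · · █ · ·
    · · · · · · · █ ·
    · · · · · · · · ·
    · · · · · · · · ·
    · · · · · · · · ·
T1:
  2·area = 16  (B↔C swapped to make it positive)
  edge (6, 2)→(16, 10): d=(10,8) right/bottom  bias=-1
  edge (16, 10)→(4, 2): d=(-12,-8) top-left  bias=+0
  edge (4, 2)→(6, 2): d=(2,0) top-left  bias=+0
    (3,1)@(7, 3): e=[2,12,2] → █
    (4,1)@(9, 3): e=[-14,28,2] → ·
    (3,2)@(7, 5): e=[22,-12,6] → ·
    (4,2)@(9, 5): e=[6,4,6] → █
    (5,2)@(11, 5): e=[-10,20,6] → ·
    (4,3)@(9, 7): e=[26,-20,10] → ·
  covered (2 px):
    · · · · · · · · ·
    · · · █ · · · · ·
    · · · · █ · · · ·
    · · · · · · · · ·
    · · · · · · · · ·
    · · · · · · · · ·
    · · · · · · · · ·
    · · · · · · · · ·
T2:
  2·area = 91  (B↔C swapped to make it positive)
  edge (8, 16)→(3, 2): d=(-5,-14) top-left  bias=+0
  edge (3, 2)→(12, 9): d=(9,7) right/bottom  bias=-1
  edge (12, 9)→(8, 16): d=(-4,7) right/bottom  bias=-1
    (2,2)@(5, 5): e=[13,13,65] → █
    (3,2)@(7, 5): e=[41,-1,51] → ·
    (2,3)@(5, 7): e=[3,31,57] → █
    (3,3)@(7, 7): e=[31,17,43] → █
    (4,3)@(9, 7): e=[59,3,29] → █
    (5,3)@(11, 7): e=[87,-11,15] → ·
    (2,4)@(5, 9): e=[-7,49,49] → ·
    (3,4)@(7, 9): e=[21,35,35] → █
    (5,4)@(11, 9): e=[77,7,7] → █
    (6,4)@(13, 9): e=[105,-7,-7] → ·
    (3,5)@(7, 11): e=[11,53,27] → █
    (5,5)@(11, 11): e=[67,25,-1] → ·
  covered (11 px):
    · · · · · · · · ·
    · · · · · · · · ·
    · · █ · · · · · ·
    · · █ █ █ · · · ·
    · · · █ █ █ · · ·
    · · · █ █ · · · ·
    · · · █ █ · · · ·
    · · · · · · · · ·
T3:
  2·area = 30
  edge (18, 0)→(6, 9): d=(-12,9) right/bottom  bias=-1
  edge (6, 9)→(4, 8): d=(-2,-1) top-left  bias=+0
  edge (4, 8)→(18, 0): d=(14,-8) top-left  bias=+0
    (6,1)@(13, 3): e=[9,19,2] → █
    (7,1)@(15, 3): e=[-9,21,18] → ·
    (5,2)@(11, 5): e=[3,13,14] → █
    (6,2)@(13, 5): e=[-15,15,30] → ·
    (3,3)@(7, 7): e=[15,5,10] → █
    (4,3)@(9, 7): e=[-3,7,26] → ·
    (5,3)@(11, 7): e=[-21,9,42] → ·
    (3,4)@(7, 9): e=[-9,1,38] → ·
  covered (3 px):
    · · · · · · · · ·
    · · · · · · █ · ·
    · · · · · █ · · ·
    · · · █ · · · · ·
    · · · · · · · · ·
    · · · · · · · · ·
    · · · · · · · · ·
    · · · · · · · · ·
T4:
  2·area = 52
  edge (16, 14)→(6, 10): d=(-10,-4) top-left  bias=+0
  edge (6, 10)→(14, 8): d=(8,-2) top-left  bias=+0
  edge (14, 8)→(16, 14): d=(2,6) right/bottom  bias=-1
    (6,2)@(13, 5): e=[78,-26,0] → ·  [on edge]
    (5,4)@(11, 9): e=[30,2,20] → █
    (6,4)@(13, 9): e=[38,6,8] → █
    (7,4)@(15, 9): e=[46,10,-4] → ·
    (4,5)@(9, 11): e=[2,14,36] → █
    (7,5)@(15, 11): e=[26,26,0] → ·  [on edge]
    (4,6)@(9, 13): e=[-18,30,40] → ·
    (5,6)@(11, 13): e=[-10,34,28] → ·
    (6,6)@(13, 13): e=[-2,38,16] → ·
    (7,6)@(15, 13): e=[6,42,4] → █
    (8,6)@(17, 13): e=[14,46,-8] → ·
    (7,7)@(15, 15): e=[-14,58,8] → ·
  covered (6 px):
    · · · · · · · · ·
    · · · · · · · · ·
    · · · · · · · · ·
    · · · · · · · · ·
    · · · · · █ █ · ·
    · · · · █ █ █ · ·
    · · · · · · · █ ·
    · · · · · · · · ·

Final: [[5,4],[6,4],[4,5],[5,5],[6,5],[7,6]]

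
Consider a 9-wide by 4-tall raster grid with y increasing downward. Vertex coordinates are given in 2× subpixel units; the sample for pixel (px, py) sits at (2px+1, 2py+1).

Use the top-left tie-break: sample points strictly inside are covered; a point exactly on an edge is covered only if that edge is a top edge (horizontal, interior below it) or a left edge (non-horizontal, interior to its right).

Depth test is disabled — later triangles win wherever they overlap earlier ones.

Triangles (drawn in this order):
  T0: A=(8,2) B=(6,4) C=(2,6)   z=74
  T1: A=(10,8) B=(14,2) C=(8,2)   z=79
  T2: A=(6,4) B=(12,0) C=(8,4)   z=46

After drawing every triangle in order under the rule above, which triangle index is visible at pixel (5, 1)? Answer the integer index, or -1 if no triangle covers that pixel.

T0:
  2·area = 4
  edge (8, 2)→(6, 4): d=(-2,2) right/bottom  bias=-1
  edge (6, 4)→(2, 6): d=(-4,2) right/bottom  bias=-1
  edge (2, 6)→(8, 2): d=(6,-4) top-left  bias=+0
    (4,0)@(9, 1): e=[0,6,-2] → ·  [on edge]
    (3,1)@(7, 3): e=[0,2,2] → ·  [on edge]
    (2,2)@(5, 5): e=[0,-2,6] → ·  [on edge]
    (1,3)@(3, 7): e=[0,-6,10] → ·  [on edge]
  covered (0 px):
    · · · · · · · · ·
    · · · · · · · · ·
    · · · · · · · · ·
    · · · · · · · · ·
T1:
  2·area = 36  (B↔C swapped to make it positive)
  edge (10, 8)→(8, 2): d=(-2,-6) top-left  bias=+0
  edge (8, 2)→(14, 2): d=(6,0) top-left  bias=+0
  edge (14, 2)→(10, 8): d=(-4,6) right/bottom  bias=-1
    (4,1)@(9, 3): e=[4,6,26] → #
    (5,1)@(11, 3): e=[16,6,14] → #
    (6,1)@(13, 3): e=[28,6,2] → #
    (7,1)@(15, 3): e=[40,6,-10] → ·
    (4,2)@(9, 5): e=[0,18,18] → #  [on edge]
    (6,2)@(13, 5): e=[24,18,-6] → ·
    (4,3)@(9, 7): e=[-4,30,10] → ·
    (5,3)@(11, 7): e=[8,30,-2] → ·
  covered (5 px):
    · · · · · · · · ·
    · · · · # # # · ·
    · · · · # # · · ·
    · · · · · · · · ·
T2:
  2·area = 8
  edge (6, 4)→(12, 0): d=(6,-4) top-left  bias=+0
  edge (12, 0)→(8, 4): d=(-4,4) right/bottom  bias=-1
  edge (8, 4)→(6, 4): d=(-2,0) right/bottom  bias=-1
    (5,0)@(11, 1): e=[2,0,6] → ·  [on edge]
    (4,1)@(9, 3): e=[6,0,2] → ·  [on edge]
    (3,2)@(7, 5): e=[10,0,-2] → ·  [on edge]
    (2,3)@(5, 7): e=[14,0,-6] → ·  [on edge]
  covered (0 px):
    · · · · · · · · ·
    · · · · · · · · ·
    · · · · · · · · ·
    · · · · · · · · ·

Z-buffer (winner per pixel, '.' = empty):
  . . . . . . . . .
  . . . . 1 1 1 . .
  . . . . 1 1 . . .
  . . . . . . . . .

Result: 1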